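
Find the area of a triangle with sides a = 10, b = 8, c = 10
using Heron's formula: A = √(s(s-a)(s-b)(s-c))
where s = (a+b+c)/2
s = (10 + 8 + 10)/2 = 28/2 = 14
s − a = 4, s − b = 6, s − c = 4
s(s−a)(s−b)(s−c) = 14·4·6·4 = 1344
Area = √1344 ≈ 36.6606

s = 14.0, Area = 36.66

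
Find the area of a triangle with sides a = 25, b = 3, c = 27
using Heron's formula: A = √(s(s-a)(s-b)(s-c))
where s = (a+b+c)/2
s = (25 + 3 + 27)/2 = 55/2 = 27.5
s − a = 2.5, s − b = 24.5, s − c = 0.5
s(s−a)(s−b)(s−c) = 27.5·2.5·24.5·0.5 = 842.1875
Area = √842.1875 ≈ 29.0205

s = 27.5, Area = 29.02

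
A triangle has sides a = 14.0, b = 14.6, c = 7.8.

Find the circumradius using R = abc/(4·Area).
First find the area with Heron's formula.
s = (14.0 + 14.6 + 7.8)/2 = 18.2
Area = √(s(s−a)(s−b)(s−c)) = √(18.2·4.2·3.6·10.4) ≈ √2861.91 ≈ 53.4969
abc = 14.0·14.6·7.8 = 1594.32
R = abc/(4·Area) ≈ 1594.32/(4·53.4969) = 1594.32/213.987 ≈ 7.45053

R = 7.451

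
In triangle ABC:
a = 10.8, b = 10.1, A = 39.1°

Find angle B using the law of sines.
a/sin(A) = b/sin(B)  ⇒  sin(B) = b·sin(A)/a = 10.1·sin(39.1°)/10.8
sin(39.1°) ≈ 0.630676
sin(B) ≈ 10.1·0.630676/10.8 ≈ 6.36983/10.8 ≈ 0.589799
B = arcsin(0.589799) ≈ 36.1427°
(Since b ≤ a we need B ≤ A, so the obtuse alternative 180° − 36.1427° ≈ 143.857° is rejected.)

B = 36.14°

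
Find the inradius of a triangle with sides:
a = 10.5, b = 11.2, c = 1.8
r = Area/s where s is the semi-perimeter.
s = (10.5 + 11.2 + 1.8)/2 = 23.5/2 = 11.75
Area = √(s(s−a)(s−b)(s−c)) = √(11.75·1.25·0.55·9.95) ≈ √80.3773 ≈ 8.96534
r ≈ 8.96534/11.75 ≈ 0.763008

r = 0.763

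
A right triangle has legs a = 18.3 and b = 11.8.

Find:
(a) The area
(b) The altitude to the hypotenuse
(a) The legs are perpendicular, so Area = ½·a·b = ½·18.3·11.8 = ½·215.94 = 107.97
(b) Hypotenuse c = √(a² + b²) = √(334.89 + 139.24) = √474.13 ≈ 21.7745
    Area = ½·c·h_c  ⇒  h_c = 2·Area/c = 215.94/21.7745 ≈ 9.91709

Area = 107.97, h_c = 9.917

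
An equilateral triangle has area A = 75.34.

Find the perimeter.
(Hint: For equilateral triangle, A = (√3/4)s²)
A = (√3/4)s²  ⇒  s² = 4A/√3 = 4·75.34/√3 = 301.36/1.73205 ≈ 173.99
s ≈ √173.99 ≈ 13.1905
Perimeter = 3s ≈ 3·13.1905 ≈ 39.5716

Perimeter = 39.57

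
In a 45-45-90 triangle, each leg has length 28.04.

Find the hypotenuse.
In a 45-45-90 triangle the sides are in ratio 1 : 1 : √2, so hypotenuse = leg·√2.
Hypotenuse = 28.04·√2 ≈ 28.04·1.41421 ≈ 39.6545

Hypotenuse = 28.04√2 = 39.65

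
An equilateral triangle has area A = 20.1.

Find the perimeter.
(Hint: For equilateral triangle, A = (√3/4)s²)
A = (√3/4)s²  ⇒  s² = 4A/√3 = 4·20.1/√3 = 80.4/1.73205 ≈ 46.419
s ≈ √46.419 ≈ 6.81315
Perimeter = 3s ≈ 3·6.81315 ≈ 20.4394

Perimeter = 20.44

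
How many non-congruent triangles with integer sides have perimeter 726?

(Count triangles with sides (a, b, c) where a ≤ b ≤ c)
Let a ≤ b ≤ c with a + b + c = 726. The only binding inequality is a + b > c, i.e. 726 − c > c, so c < 726/2; and c ≥ 726/3 since c is the largest side.
So 242 ≤ c ≤ 362. For each c, b runs from ⌈(726 − c)/2⌉ up to c (then a = 726 − b − c satisfies 1 ≤ a ≤ b automatically), giving c − ⌈(726 − c)/2⌉ + 1 choices.
Summing over c: 1 + 2 + 4 + 5 + … + 179 + 181  (121 terms, c = 242, …, 362) = 10981
Check (closed form: nearest integer to p²/48 for even p, (p+3)²/48 for odd p): 726²/48 = 527076/48 ≈ 10980.75 → 10981

10981 triangles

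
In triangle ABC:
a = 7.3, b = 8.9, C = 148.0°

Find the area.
Two sides and the included angle (SAS): A = ½·a·b·sin(C) = ½·7.3·8.9·sin(148.0°)
sin(148.0°) ≈ 0.529919
A ≈ ½·64.97·0.529919 = 32.485·0.529919 ≈ 17.2144

Area = 17.21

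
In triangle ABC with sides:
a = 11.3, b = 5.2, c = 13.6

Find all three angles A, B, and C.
Law of cosines for each angle (a² = 127.69, b² = 27.04, c² = 184.96):
cos(A) = (b² + c² − a²)/(2bc) = (27.04 + 184.96 − 127.69)/(2·5.2·13.6) = 84.31/141.44 ≈ 0.596083  ⇒  A ≈ 53.4101°
cos(B) = (a² + c² − b²)/(2ac) = (127.69 + 184.96 − 27.04)/(2·11.3·13.6) = 285.61/307.36 ≈ 0.929236  ⇒  B ≈ 21.684°
cos(C) = (a² + b² − c²)/(2ab) = (127.69 + 27.04 − 184.96)/(2·11.3·5.2) = -30.23/117.52 ≈ -0.257233  ⇒  C ≈ 104.906°
Check: A + B + C ≈ 180°

A = 53.41°, B = 21.68°, C = 104.9°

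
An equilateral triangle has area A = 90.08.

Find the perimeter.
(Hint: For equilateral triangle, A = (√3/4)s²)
A = (√3/4)s²  ⇒  s² = 4A/√3 = 4·90.08/√3 = 360.32/1.73205 ≈ 208.031
s ≈ √208.031 ≈ 14.4233
Perimeter = 3s ≈ 3·14.4233 ≈ 43.2698

Perimeter = 43.27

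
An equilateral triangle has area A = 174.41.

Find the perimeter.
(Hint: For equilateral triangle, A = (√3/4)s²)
A = (√3/4)s²  ⇒  s² = 4A/√3 = 4·174.41/√3 = 697.64/1.73205 ≈ 402.783
s ≈ √402.783 ≈ 20.0694
Perimeter = 3s ≈ 3·20.0694 ≈ 60.2083

Perimeter = 60.21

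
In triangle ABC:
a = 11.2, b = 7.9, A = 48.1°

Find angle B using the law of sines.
a/sin(A) = b/sin(B)  ⇒  sin(B) = b·sin(A)/a = 7.9·sin(48.1°)/11.2
sin(48.1°) ≈ 0.744312
sin(B) ≈ 7.9·0.744312/11.2 ≈ 5.88006/11.2 ≈ 0.525005
B = arcsin(0.525005) ≈ 31.6686°
(Since b ≤ a we need B ≤ A, so the obtuse alternative 180° − 31.6686° ≈ 148.331° is rejected.)

B = 31.67°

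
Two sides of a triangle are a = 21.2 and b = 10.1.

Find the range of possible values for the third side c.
Triangle inequality: |a − b| < c < a + b
|a − b| = |21.2 − 10.1| = 11.1
a + b = 21.2 + 10.1 = 31.3

11.1 < c < 31.3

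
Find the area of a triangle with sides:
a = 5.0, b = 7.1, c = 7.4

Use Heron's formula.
s = (5.0 + 7.1 + 7.4)/2 = 19.5/2 = 9.75
s − a = 4.75, s − b = 2.65, s − c = 2.35
s(s−a)(s−b)(s−c) = 9.75·4.75·2.65·2.35 ≈ 288.411
Area = √288.411 ≈ 16.9827

Area = 16.98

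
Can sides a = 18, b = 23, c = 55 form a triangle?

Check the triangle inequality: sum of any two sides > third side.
a + b vs c: 18 + 23 = 41 ≤ 55  ✗
a + c vs b: 18 + 55 = 73 > 23  ✓
b + c vs a: 23 + 55 = 78 > 18  ✓

No: 18 + 23 = 41 is not > 55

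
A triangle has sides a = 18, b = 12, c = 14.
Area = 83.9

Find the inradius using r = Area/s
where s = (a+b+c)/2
s = (18 + 12 + 14)/2 = 44/2 = 22
r = Area/s = 83.9/22 ≈ 3.81364

r = 3.814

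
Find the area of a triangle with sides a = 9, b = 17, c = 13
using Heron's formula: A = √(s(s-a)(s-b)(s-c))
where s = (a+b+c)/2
s = (9 + 17 + 13)/2 = 39/2 = 19.5
s − a = 10.5, s − b = 2.5, s − c = 6.5
s(s−a)(s−b)(s−c) = 19.5·10.5·2.5·6.5 = 3327.1875
Area = √3327.1875 ≈ 57.6818

s = 19.5, Area = 57.68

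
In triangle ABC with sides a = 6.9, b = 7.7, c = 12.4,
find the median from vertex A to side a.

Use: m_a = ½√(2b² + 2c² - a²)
m_a = ½√(2·7.7² + 2·12.4² − 6.9²) = ½√(2·59.29 + 2·153.76 − 47.61) = ½√(118.58 + 307.52 − 47.61) = ½√378.49
√378.49 ≈ 19.4548, so m_a ≈ 9.72741

m_a = 9.727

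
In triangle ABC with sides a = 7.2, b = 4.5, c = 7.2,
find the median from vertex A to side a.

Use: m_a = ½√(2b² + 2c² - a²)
m_a = ½√(2·4.5² + 2·7.2² − 7.2²) = ½√(2·20.25 + 2·51.84 − 51.84) = ½√(40.5 + 103.68 − 51.84) = ½√92.34
√92.34 ≈ 9.60937, so m_a ≈ 4.80469

m_a = 4.805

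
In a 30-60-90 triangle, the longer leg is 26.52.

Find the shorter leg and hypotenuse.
In a 30-60-90 triangle the sides are in ratio 1 : √3 : 2, so short leg = long leg/√3 and hypotenuse = 2·(short leg).
Short leg = 26.52/√3 ≈ 26.52/1.73205 ≈ 15.3113
Hypotenuse = 2·15.3113 ≈ 30.6227

Short leg = 15.31, Hypotenuse = 30.62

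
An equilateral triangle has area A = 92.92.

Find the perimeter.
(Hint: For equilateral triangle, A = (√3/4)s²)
A = (√3/4)s²  ⇒  s² = 4A/√3 = 4·92.92/√3 = 371.68/1.73205 ≈ 214.59
s ≈ √214.59 ≈ 14.6489
Perimeter = 3s ≈ 3·14.6489 ≈ 43.9466

Perimeter = 43.95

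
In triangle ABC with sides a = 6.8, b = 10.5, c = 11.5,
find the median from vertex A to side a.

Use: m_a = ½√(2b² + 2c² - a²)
m_a = ½√(2·10.5² + 2·11.5² − 6.8²) = ½√(2·110.25 + 2·132.25 − 46.24) = ½√(220.5 + 264.5 − 46.24) = ½√438.76
√438.76 ≈ 20.9466, so m_a ≈ 10.4733

m_a = 10.47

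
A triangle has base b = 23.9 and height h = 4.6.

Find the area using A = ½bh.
A = ½·b·h = ½·23.9·4.6 = ½·109.94 = 54.97

Area = 54.97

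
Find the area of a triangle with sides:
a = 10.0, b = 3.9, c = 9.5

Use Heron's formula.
s = (10.0 + 3.9 + 9.5)/2 = 23.4/2 = 11.7
s − a = 1.7, s − b = 7.8, s − c = 2.2
s(s−a)(s−b)(s−c) = 11.7·1.7·7.8·2.2 ≈ 341.312
Area = √341.312 ≈ 18.4746

Area = 18.47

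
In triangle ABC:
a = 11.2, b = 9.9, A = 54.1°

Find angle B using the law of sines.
a/sin(A) = b/sin(B)  ⇒  sin(B) = b·sin(A)/a = 9.9·sin(54.1°)/11.2
sin(54.1°) ≈ 0.810042
sin(B) ≈ 9.9·0.810042/11.2 ≈ 8.01941/11.2 ≈ 0.716019
B = arcsin(0.716019) ≈ 45.7268°
(Since b ≤ a we need B ≤ A, so the obtuse alternative 180° − 45.7268° ≈ 134.273° is rejected.)

B = 45.73°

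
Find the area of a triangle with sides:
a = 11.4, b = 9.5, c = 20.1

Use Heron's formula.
s = (11.4 + 9.5 + 20.1)/2 = 41/2 = 20.5
s − a = 9.1, s − b = 11, s − c = 0.4
s(s−a)(s−b)(s−c) = 20.5·9.1·11·0.4 ≈ 820.82
Area = √820.82 ≈ 28.65

Area = 28.65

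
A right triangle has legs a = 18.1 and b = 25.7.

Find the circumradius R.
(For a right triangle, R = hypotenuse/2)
Hypotenuse c = √(a² + b²) = √(327.61 + 660.49) = √988.1 ≈ 31.4341
R = c/2 ≈ 31.4341/2 ≈ 15.717

R = 15.72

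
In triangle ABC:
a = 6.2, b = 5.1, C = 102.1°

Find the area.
Two sides and the included angle (SAS): A = ½·a·b·sin(C) = ½·6.2·5.1·sin(102.1°)
sin(102.1°) ≈ 0.977783
A ≈ ½·31.62·0.977783 = 15.81·0.977783 ≈ 15.4588

Area = 15.46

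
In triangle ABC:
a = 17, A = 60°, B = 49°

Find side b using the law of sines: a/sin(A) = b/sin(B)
a/sin(A) = b/sin(B)  ⇒  b = a·sin(B)/sin(A) = 17·sin(49°)/sin(60°)
sin(49°) ≈ 0.75471, sin(60°) ≈ 0.866025
b ≈ 17·0.75471/0.866025 ≈ 12.8301/0.866025 ≈ 14.8149

b = 14.81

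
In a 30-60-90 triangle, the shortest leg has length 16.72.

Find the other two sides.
In a 30-60-90 triangle the sides are in ratio 1 : √3 : 2 (short leg : long leg : hypotenuse).
Long leg = 16.72·√3 ≈ 16.72·1.73205 ≈ 28.9599
Hypotenuse = 2·16.72 = 33.44

Long leg = 16.72√3 = 28.96, Hypotenuse = 33.44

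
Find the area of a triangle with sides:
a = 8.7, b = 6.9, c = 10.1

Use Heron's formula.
s = (8.7 + 6.9 + 10.1)/2 = 25.7/2 = 12.85
s − a = 4.15, s − b = 5.95, s − c = 2.75
s(s−a)(s−b)(s−c) = 12.85·4.15·5.95·2.75 ≈ 872.571
Area = √872.571 ≈ 29.5393

Area = 29.54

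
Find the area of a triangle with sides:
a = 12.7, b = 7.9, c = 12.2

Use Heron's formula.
s = (12.7 + 7.9 + 12.2)/2 = 32.8/2 = 16.4
s − a = 3.7, s − b = 8.5, s − c = 4.2
s(s−a)(s−b)(s−c) = 16.4·3.7·8.5·4.2 ≈ 2166.28
Area = √2166.28 ≈ 46.5433

Area = 46.54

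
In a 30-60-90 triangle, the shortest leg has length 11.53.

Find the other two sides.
In a 30-60-90 triangle the sides are in ratio 1 : √3 : 2 (short leg : long leg : hypotenuse).
Long leg = 11.53·√3 ≈ 11.53·1.73205 ≈ 19.9705
Hypotenuse = 2·11.53 = 23.06

Long leg = 11.53√3 = 19.97, Hypotenuse = 23.06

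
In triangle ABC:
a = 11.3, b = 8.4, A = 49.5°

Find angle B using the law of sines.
a/sin(A) = b/sin(B)  ⇒  sin(B) = b·sin(A)/a = 8.4·sin(49.5°)/11.3
sin(49.5°) ≈ 0.760406
sin(B) ≈ 8.4·0.760406/11.3 ≈ 6.38741/11.3 ≈ 0.565258
B = arcsin(0.565258) ≈ 34.4202°
(Since b ≤ a we need B ≤ A, so the obtuse alternative 180° − 34.4202° ≈ 145.58° is rejected.)

B = 34.42°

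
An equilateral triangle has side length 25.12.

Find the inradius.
r = Area/s with s the semi-perimeter.
Area = (√3/4)·25.12² = (√3/4)·631.0144 ≈ 0.433013·631.0144 ≈ 273.237
s = 3·25.12/2 = 37.68
r ≈ 273.237/37.68 ≈ 7.25152
(Equivalently r = side/(2√3) = 25.12/3.4641 ≈ 7.25152.)

r = 7.252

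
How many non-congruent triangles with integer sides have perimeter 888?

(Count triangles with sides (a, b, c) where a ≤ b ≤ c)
Let a ≤ b ≤ c with a + b + c = 888. The only binding inequality is a + b > c, i.e. 888 − c > c, so c < 888/2; and c ≥ 888/3 since c is the largest side.
So 296 ≤ c ≤ 443. For each c, b runs from ⌈(888 − c)/2⌉ up to c (then a = 888 − b − c satisfies 1 ≤ a ≤ b automatically), giving c − ⌈(888 − c)/2⌉ + 1 choices.
Summing over c: 1 + 2 + 4 + 5 + … + 220 + 221  (148 terms, c = 296, …, 443) = 16428
Check (closed form: nearest integer to p²/48 for even p, (p+3)²/48 for odd p): 888²/48 = 788544/48 ≈ 16428.00 → 16428

16428 triangles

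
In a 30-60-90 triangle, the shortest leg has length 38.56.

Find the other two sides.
In a 30-60-90 triangle the sides are in ratio 1 : √3 : 2 (short leg : long leg : hypotenuse).
Long leg = 38.56·√3 ≈ 38.56·1.73205 ≈ 66.7879
Hypotenuse = 2·38.56 = 77.12

Long leg = 38.56√3 = 66.79, Hypotenuse = 77.12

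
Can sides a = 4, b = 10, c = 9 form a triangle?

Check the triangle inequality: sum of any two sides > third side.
a + b vs c: 4 + 10 = 14 > 9  ✓
a + c vs b: 4 + 9 = 13 > 10  ✓
b + c vs a: 10 + 9 = 19 > 4  ✓

Yes, triangle inequality satisfied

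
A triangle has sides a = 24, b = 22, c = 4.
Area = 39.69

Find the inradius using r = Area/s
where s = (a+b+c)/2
s = (24 + 22 + 4)/2 = 50/2 = 25
r = Area/s = 39.69/25 ≈ 1.5876

r = 1.588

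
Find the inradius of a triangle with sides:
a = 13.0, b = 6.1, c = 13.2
r = Area/s where s is the semi-perimeter.
s = (13.0 + 6.1 + 13.2)/2 = 32.3/2 = 16.15
Area = √(s(s−a)(s−b)(s−c)) = √(16.15·3.15·10.05·2.95) ≈ √1508.24 ≈ 38.8361
r ≈ 38.8361/16.15 ≈ 2.40471

r = 2.405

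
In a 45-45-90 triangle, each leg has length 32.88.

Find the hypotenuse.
In a 45-45-90 triangle the sides are in ratio 1 : 1 : √2, so hypotenuse = leg·√2.
Hypotenuse = 32.88·√2 ≈ 32.88·1.41421 ≈ 46.4993

Hypotenuse = 32.88√2 = 46.5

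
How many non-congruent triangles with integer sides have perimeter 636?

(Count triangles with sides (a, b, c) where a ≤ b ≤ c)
Let a ≤ b ≤ c with a + b + c = 636. The only binding inequality is a + b > c, i.e. 636 − c > c, so c < 636/2; and c ≥ 636/3 since c is the largest side.
So 212 ≤ c ≤ 317. For each c, b runs from ⌈(636 − c)/2⌉ up to c (then a = 636 − b − c satisfies 1 ≤ a ≤ b automatically), giving c − ⌈(636 − c)/2⌉ + 1 choices.
Summing over c: 1 + 2 + 4 + 5 + … + 157 + 158  (106 terms, c = 212, …, 317) = 8427
Check (closed form: nearest integer to p²/48 for even p, (p+3)²/48 for odd p): 636²/48 = 404496/48 ≈ 8427.00 → 8427

8427 triangles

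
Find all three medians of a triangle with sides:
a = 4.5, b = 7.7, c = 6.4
Median formula: m_a = ½√(2b² + 2c² − a²) (and cyclically). a² = 20.25, b² = 59.29, c² = 40.96.
m_a = ½√(2·59.29 + 2·40.96 − 20.25) = ½√180.25 ≈ ½·13.4257 ≈ 6.71286
m_b = ½√(2·20.25 + 2·40.96 − 59.29) = ½√63.13 ≈ ½·7.94544 ≈ 3.97272
m_c = ½√(2·20.25 + 2·59.29 − 40.96) = ½√118.12 ≈ ½·10.8683 ≈ 5.43415

m_a = 6.713, m_b = 3.973, m_c = 5.434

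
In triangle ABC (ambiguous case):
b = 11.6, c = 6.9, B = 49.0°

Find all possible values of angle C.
b/sin(B) = c/sin(C)  ⇒  sin(C) = c·sin(B)/b = 6.9·sin(49.0°)/11.6
sin(49.0°) ≈ 0.75471
sin(C) ≈ 6.9·0.75471/11.6 ≈ 5.2075/11.6 ≈ 0.448922
Candidate 1: C₁ = arcsin(0.448922) ≈ 26.6745°  →  A = 180° − 49.0° − 26.6745° ≈ 104.325° > 0, valid
Candidate 2: C₂ = 180° − C₁ ≈ 153.325°  →  A = 180° − 49.0° − 153.325° ≈ -22.3255° ≤ 0, not a valid triangle

C = 26.67° (one solution)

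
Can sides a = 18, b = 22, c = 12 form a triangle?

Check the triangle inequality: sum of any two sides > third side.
a + b vs c: 18 + 22 = 40 > 12  ✓
a + c vs b: 18 + 12 = 30 > 22  ✓
b + c vs a: 22 + 12 = 34 > 18  ✓

Yes, triangle inequality satisfied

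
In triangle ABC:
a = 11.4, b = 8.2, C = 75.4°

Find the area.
Two sides and the included angle (SAS): A = ½·a·b·sin(C) = ½·11.4·8.2·sin(75.4°)
sin(75.4°) ≈ 0.967709
A ≈ ½·93.48·0.967709 = 46.74·0.967709 ≈ 45.2307

Area = 45.23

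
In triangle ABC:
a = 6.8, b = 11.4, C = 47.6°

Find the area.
Two sides and the included angle (SAS): A = ½·a·b·sin(C) = ½·6.8·11.4·sin(47.6°)
sin(47.6°) ≈ 0.738455
A ≈ ½·77.52·0.738455 = 38.76·0.738455 ≈ 28.6225

Area = 28.62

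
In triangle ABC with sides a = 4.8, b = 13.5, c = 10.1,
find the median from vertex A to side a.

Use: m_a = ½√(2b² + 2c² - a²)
m_a = ½√(2·13.5² + 2·10.1² − 4.8²) = ½√(2·182.25 + 2·102.01 − 23.04) = ½√(364.5 + 204.02 − 23.04) = ½√545.48
√545.48 ≈ 23.3555, so m_a ≈ 11.6778

m_a = 11.68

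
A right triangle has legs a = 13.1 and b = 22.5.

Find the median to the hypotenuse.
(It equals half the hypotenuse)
Hypotenuse c = √(a² + b²) = √(171.61 + 506.25) = √677.86 ≈ 26.0357
Median to hypotenuse = c/2 ≈ 26.0357/2 ≈ 13.0179

Median = 13.02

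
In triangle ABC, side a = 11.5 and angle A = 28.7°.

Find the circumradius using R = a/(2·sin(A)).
R = a/(2·sin(A)) = 11.5/(2·sin(28.7°))
sin(28.7°) ≈ 0.480223
R ≈ 11.5/(2·0.480223) = 11.5/0.960447 ≈ 11.9736

R = 11.97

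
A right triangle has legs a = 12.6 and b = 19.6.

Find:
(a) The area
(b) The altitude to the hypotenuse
(a) The legs are perpendicular, so Area = ½·a·b = ½·12.6·19.6 = ½·246.96 = 123.48
(b) Hypotenuse c = √(a² + b²) = √(158.76 + 384.16) = √542.92 ≈ 23.3006
    Area = ½·c·h_c  ⇒  h_c = 2·Area/c = 246.96/23.3006 ≈ 10.5988

Area = 123.48, h_c = 10.6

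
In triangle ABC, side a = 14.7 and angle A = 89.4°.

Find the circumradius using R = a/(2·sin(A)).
R = a/(2·sin(A)) = 14.7/(2·sin(89.4°))
sin(89.4°) ≈ 0.999945
R ≈ 14.7/(2·0.999945) = 14.7/1.99989 ≈ 7.3504

R = 7.35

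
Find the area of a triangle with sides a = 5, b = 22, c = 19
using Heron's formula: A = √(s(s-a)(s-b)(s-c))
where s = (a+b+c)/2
s = (5 + 22 + 19)/2 = 46/2 = 23
s − a = 18, s − b = 1, s − c = 4
s(s−a)(s−b)(s−c) = 23·18·1·4 = 1656
Area = √1656 ≈ 40.694

s = 23.0, Area = 40.69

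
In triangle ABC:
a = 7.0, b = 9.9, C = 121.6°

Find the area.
Two sides and the included angle (SAS): A = ½·a·b·sin(C) = ½·7.0·9.9·sin(121.6°)
sin(121.6°) ≈ 0.851727
A ≈ ½·69.3·0.851727 = 34.65·0.851727 ≈ 29.5123

Area = 29.51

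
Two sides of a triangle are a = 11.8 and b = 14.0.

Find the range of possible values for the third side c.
Triangle inequality: |a − b| < c < a + b
|a − b| = |11.8 − 14.0| = 2.2
a + b = 11.8 + 14.0 = 25.8

2.2 < c < 25.8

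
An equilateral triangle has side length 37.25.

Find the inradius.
r = Area/s with s the semi-perimeter.
Area = (√3/4)·37.25² = (√3/4)·1387.5625 ≈ 0.433013·1387.5625 ≈ 600.832
s = 3·37.25/2 = 55.875
r ≈ 600.832/55.875 ≈ 10.7531
(Equivalently r = side/(2√3) = 37.25/3.4641 ≈ 10.7531.)

r = 10.75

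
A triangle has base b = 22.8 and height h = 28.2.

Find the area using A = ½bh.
A = ½·b·h = ½·22.8·28.2 = ½·642.96 = 321.48

Area = 321.48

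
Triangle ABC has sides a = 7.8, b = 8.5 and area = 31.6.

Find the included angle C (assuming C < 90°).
Area = ½·a·b·sin(C)  ⇒  sin(C) = 2·Area/(a·b) = 2·31.6/(7.8·8.5) = 63.2/66.3 ≈ 0.953243
C = arcsin(0.953243) ≈ 72.4099° (taking the acute solution since C < 90°)

C = 72.41°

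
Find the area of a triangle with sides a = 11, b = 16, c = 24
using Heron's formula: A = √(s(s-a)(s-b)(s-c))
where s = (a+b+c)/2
s = (11 + 16 + 24)/2 = 51/2 = 25.5
s − a = 14.5, s − b = 9.5, s − c = 1.5
s(s−a)(s−b)(s−c) = 25.5·14.5·9.5·1.5 = 5268.9375
Area = √5268.9375 ≈ 72.5874

s = 25.5, Area = 72.59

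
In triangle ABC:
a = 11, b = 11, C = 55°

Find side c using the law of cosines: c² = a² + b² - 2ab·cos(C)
c² = 11² + 11² − 2·11·11·cos(55°)
cos(55°) ≈ 0.573576
c² ≈ 121 + 121 − 242·(0.573576) ≈ 242 − 138.805 ≈ 103.195
c ≈ √103.195 ≈ 10.1585

c = 10.16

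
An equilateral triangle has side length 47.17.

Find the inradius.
r = Area/s with s the semi-perimeter.
Area = (√3/4)·47.17² = (√3/4)·2225.0089 ≈ 0.433013·2225.0089 ≈ 963.457
s = 3·47.17/2 = 70.755
r ≈ 963.457/70.755 ≈ 13.6168
(Equivalently r = side/(2√3) = 47.17/3.4641 ≈ 13.6168.)

r = 13.62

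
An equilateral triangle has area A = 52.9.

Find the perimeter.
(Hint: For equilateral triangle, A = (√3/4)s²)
A = (√3/4)s²  ⇒  s² = 4A/√3 = 4·52.9/√3 = 211.6/1.73205 ≈ 122.167
s ≈ √122.167 ≈ 11.0529
Perimeter = 3s ≈ 3·11.0529 ≈ 33.1588

Perimeter = 33.16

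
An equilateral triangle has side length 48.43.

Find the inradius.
r = Area/s with s the semi-perimeter.
Area = (√3/4)·48.43² = (√3/4)·2345.4649 ≈ 0.433013·2345.4649 ≈ 1015.62
s = 3·48.43/2 = 72.645
r ≈ 1015.62/72.645 ≈ 13.9805
(Equivalently r = side/(2√3) = 48.43/3.4641 ≈ 13.9805.)

r = 13.98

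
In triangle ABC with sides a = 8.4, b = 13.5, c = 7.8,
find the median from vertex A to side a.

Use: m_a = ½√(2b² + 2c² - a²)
m_a = ½√(2·13.5² + 2·7.8² − 8.4²) = ½√(2·182.25 + 2·60.84 − 70.56) = ½√(364.5 + 121.68 − 70.56) = ½√415.62
√415.62 ≈ 20.3868, so m_a ≈ 10.1934

m_a = 10.19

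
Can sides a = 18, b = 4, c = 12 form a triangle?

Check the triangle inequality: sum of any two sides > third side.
a + b vs c: 18 + 4 = 22 > 12  ✓
a + c vs b: 18 + 12 = 30 > 4  ✓
b + c vs a: 4 + 12 = 16 ≤ 18  ✗

No: 4 + 12 = 16 is not > 18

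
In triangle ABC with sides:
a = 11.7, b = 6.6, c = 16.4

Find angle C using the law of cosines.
c² = a² + b² − 2ab·cos(C)  ⇒  cos(C) = (a² + b² − c²)/(2ab)
cos(C) = (11.7² + 6.6² − 16.4²)/(2·11.7·6.6) = (136.89 + 43.56 − 268.96)/154.44 = -88.51/154.44 ≈ -0.573103
C = arccos(-0.573103) ≈ 124.967°

C = 125°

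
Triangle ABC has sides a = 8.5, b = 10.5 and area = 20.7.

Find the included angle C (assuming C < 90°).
Area = ½·a·b·sin(C)  ⇒  sin(C) = 2·Area/(a·b) = 2·20.7/(8.5·10.5) = 41.4/89.25 ≈ 0.463866
C = arcsin(0.463866) ≈ 27.6368° (taking the acute solution since C < 90°)

C = 27.64°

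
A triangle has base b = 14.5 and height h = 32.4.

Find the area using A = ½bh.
A = ½·b·h = ½·14.5·32.4 = ½·469.8 = 234.9

Area = 234.9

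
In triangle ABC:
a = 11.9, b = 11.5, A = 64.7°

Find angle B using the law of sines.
a/sin(A) = b/sin(B)  ⇒  sin(B) = b·sin(A)/a = 11.5·sin(64.7°)/11.9
sin(64.7°) ≈ 0.904083
sin(B) ≈ 11.5·0.904083/11.9 ≈ 10.3969/11.9 ≈ 0.873693
B = arcsin(0.873693) ≈ 60.8907°
(Since b ≤ a we need B ≤ A, so the obtuse alternative 180° − 60.8907° ≈ 119.109° is rejected.)

B = 60.89°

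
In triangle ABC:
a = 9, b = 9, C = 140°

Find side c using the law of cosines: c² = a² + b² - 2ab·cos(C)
c² = 9² + 9² − 2·9·9·cos(140°)
cos(140°) ≈ -0.766044
c² ≈ 81 + 81 − 162·(-0.766044) ≈ 162 + 124.099 ≈ 286.099
c ≈ √286.099 ≈ 16.9145

c = 16.91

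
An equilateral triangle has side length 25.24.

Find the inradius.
r = Area/s with s the semi-perimeter.
Area = (√3/4)·25.24² = (√3/4)·637.0576 ≈ 0.433013·637.0576 ≈ 275.854
s = 3·25.24/2 = 37.86
r ≈ 275.854/37.86 ≈ 7.28616
(Equivalently r = side/(2√3) = 25.24/3.4641 ≈ 7.28616.)

r = 7.286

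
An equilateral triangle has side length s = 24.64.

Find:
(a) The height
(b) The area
(a) The height splits the triangle into two 30-60-90 halves: h = s·√3/2 = 24.64·1.73205/2 ≈ 42.6777/2 ≈ 21.3389
(b) Area = (√3/4)·s² = (√3/4)·24.64² = (√3/4)·607.1296 ≈ 0.433013·607.1296 ≈ 262.895

Height = 21.34, Area = 262.9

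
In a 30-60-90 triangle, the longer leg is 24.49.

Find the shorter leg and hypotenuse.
In a 30-60-90 triangle the sides are in ratio 1 : √3 : 2, so short leg = long leg/√3 and hypotenuse = 2·(short leg).
Short leg = 24.49/√3 ≈ 24.49/1.73205 ≈ 14.1393
Hypotenuse = 2·14.1393 ≈ 28.2786

Short leg = 14.14, Hypotenuse = 28.28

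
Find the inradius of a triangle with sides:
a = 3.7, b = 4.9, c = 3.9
r = Area/s where s is the semi-perimeter.
s = (3.7 + 4.9 + 3.9)/2 = 12.5/2 = 6.25
Area = √(s(s−a)(s−b)(s−c)) = √(6.25·2.55·1.35·2.35) ≈ √50.5617 ≈ 7.11068
r ≈ 7.11068/6.25 ≈ 1.13771

r = 1.138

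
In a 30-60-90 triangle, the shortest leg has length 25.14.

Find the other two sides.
In a 30-60-90 triangle the sides are in ratio 1 : √3 : 2 (short leg : long leg : hypotenuse).
Long leg = 25.14·√3 ≈ 25.14·1.73205 ≈ 43.5438
Hypotenuse = 2·25.14 = 50.28

Long leg = 25.14√3 = 43.54, Hypotenuse = 50.28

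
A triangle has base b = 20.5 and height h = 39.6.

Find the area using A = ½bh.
A = ½·b·h = ½·20.5·39.6 = ½·811.8 = 405.9

Area = 405.9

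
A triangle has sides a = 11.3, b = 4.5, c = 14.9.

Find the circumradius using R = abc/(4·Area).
First find the area with Heron's formula.
s = (11.3 + 4.5 + 14.9)/2 = 15.35
Area = √(s(s−a)(s−b)(s−c)) = √(15.35·4.05·10.85·0.45) ≈ √303.533 ≈ 17.4222
abc = 11.3·4.5·14.9 = 757.665
R = abc/(4·Area) ≈ 757.665/(4·17.4222) = 757.665/69.6888 ≈ 10.8721

R = 10.87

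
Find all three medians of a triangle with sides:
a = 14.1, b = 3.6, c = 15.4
Median formula: m_a = ½√(2b² + 2c² − a²) (and cyclically). a² = 198.81, b² = 12.96, c² = 237.16.
m_a = ½√(2·12.96 + 2·237.16 − 198.81) = ½√301.43 ≈ ½·17.3617 ≈ 8.68087
m_b = ½√(2·198.81 + 2·237.16 − 12.96) = ½√858.98 ≈ ½·29.3084 ≈ 14.6542
m_c = ½√(2·198.81 + 2·12.96 − 237.16) = ½√186.38 ≈ ½·13.6521 ≈ 6.82605

m_a = 8.681, m_b = 14.65, m_c = 6.826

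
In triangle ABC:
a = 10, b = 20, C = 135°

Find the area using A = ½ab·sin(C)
A = ½·a·b·sin(C) = ½·10·20·sin(135°)
sin(135°) ≈ 0.707107
A ≈ ½·200·0.707107 = 100·0.707107 ≈ 70.7107

Area = 70.71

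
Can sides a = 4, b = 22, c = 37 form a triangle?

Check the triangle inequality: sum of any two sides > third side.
a + b vs c: 4 + 22 = 26 ≤ 37  ✗
a + c vs b: 4 + 37 = 41 > 22  ✓
b + c vs a: 22 + 37 = 59 > 4  ✓

No: 4 + 22 = 26 is not > 37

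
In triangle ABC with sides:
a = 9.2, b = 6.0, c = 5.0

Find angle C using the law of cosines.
c² = a² + b² − 2ab·cos(C)  ⇒  cos(C) = (a² + b² − c²)/(2ab)
cos(C) = (9.2² + 6.0² − 5.0²)/(2·9.2·6.0) = (84.64 + 36 − 25)/110.4 = 95.64/110.4 ≈ 0.866304
C = arccos(0.866304) ≈ 29.968°

C = 29.97°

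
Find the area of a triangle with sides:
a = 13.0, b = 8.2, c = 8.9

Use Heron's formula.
s = (13.0 + 8.2 + 8.9)/2 = 30.1/2 = 15.05
s − a = 2.05, s − b = 6.85, s − c = 6.15
s(s−a)(s−b)(s−c) = 15.05·2.05·6.85·6.15 ≈ 1299.74
Area = √1299.74 ≈ 36.0519

Area = 36.05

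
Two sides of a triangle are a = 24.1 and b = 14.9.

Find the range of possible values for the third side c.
Triangle inequality: |a − b| < c < a + b
|a − b| = |24.1 − 14.9| = 9.2
a + b = 24.1 + 14.9 = 39

9.2 < c < 39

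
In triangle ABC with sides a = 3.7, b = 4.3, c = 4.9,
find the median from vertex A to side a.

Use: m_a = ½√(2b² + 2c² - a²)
m_a = ½√(2·4.3² + 2·4.9² − 3.7²) = ½√(2·18.49 + 2·24.01 − 13.69) = ½√(36.98 + 48.02 − 13.69) = ½√71.31
√71.31 ≈ 8.44452, so m_a ≈ 4.22226

m_a = 4.222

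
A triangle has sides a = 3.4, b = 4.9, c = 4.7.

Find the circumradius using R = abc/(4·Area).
First find the area with Heron's formula.
s = (3.4 + 4.9 + 4.7)/2 = 6.5
Area = √(s(s−a)(s−b)(s−c)) = √(6.5·3.1·1.6·1.8) ≈ √58.032 ≈ 7.61787
abc = 3.4·4.9·4.7 = 78.302
R = abc/(4·Area) ≈ 78.302/(4·7.61787) = 78.302/30.4715 ≈ 2.56968

R = 2.57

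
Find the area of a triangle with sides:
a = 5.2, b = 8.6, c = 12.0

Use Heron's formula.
s = (5.2 + 8.6 + 12.0)/2 = 25.8/2 = 12.9
s − a = 7.7, s − b = 4.3, s − c = 0.9
s(s−a)(s−b)(s−c) = 12.9·7.7·4.3·0.9 ≈ 384.407
Area = √384.407 ≈ 19.6063

Area = 19.61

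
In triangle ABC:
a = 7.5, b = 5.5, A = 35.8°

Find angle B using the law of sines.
a/sin(A) = b/sin(B)  ⇒  sin(B) = b·sin(A)/a = 5.5·sin(35.8°)/7.5
sin(35.8°) ≈ 0.584958
sin(B) ≈ 5.5·0.584958/7.5 ≈ 3.21727/7.5 ≈ 0.428969
B = arcsin(0.428969) ≈ 25.4021°
(Since b ≤ a we need B ≤ A, so the obtuse alternative 180° − 25.4021° ≈ 154.598° is rejected.)

B = 25.4°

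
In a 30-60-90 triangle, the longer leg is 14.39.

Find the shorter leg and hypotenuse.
In a 30-60-90 triangle the sides are in ratio 1 : √3 : 2, so short leg = long leg/√3 and hypotenuse = 2·(short leg).
Short leg = 14.39/√3 ≈ 14.39/1.73205 ≈ 8.30807
Hypotenuse = 2·8.30807 ≈ 16.6161

Short leg = 8.308, Hypotenuse = 16.62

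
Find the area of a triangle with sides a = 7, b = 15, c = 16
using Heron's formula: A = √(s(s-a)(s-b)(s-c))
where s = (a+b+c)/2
s = (7 + 15 + 16)/2 = 38/2 = 19
s − a = 12, s − b = 4, s − c = 3
s(s−a)(s−b)(s−c) = 19·12·4·3 = 2736
Area = √2736 ≈ 52.3068

s = 19.0, Area = 52.31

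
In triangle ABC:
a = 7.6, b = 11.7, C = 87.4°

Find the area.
Two sides and the included angle (SAS): A = ½·a·b·sin(C) = ½·7.6·11.7·sin(87.4°)
sin(87.4°) ≈ 0.998971
A ≈ ½·88.92·0.998971 = 44.46·0.998971 ≈ 44.4142

Area = 44.41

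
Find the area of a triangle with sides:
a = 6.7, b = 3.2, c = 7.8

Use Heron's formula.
s = (6.7 + 3.2 + 7.8)/2 = 17.7/2 = 8.85
s − a = 2.15, s − b = 5.65, s − c = 1.05
s(s−a)(s−b)(s−c) = 8.85·2.15·5.65·1.05 ≈ 112.881
Area = √112.881 ≈ 10.6245

Area = 10.62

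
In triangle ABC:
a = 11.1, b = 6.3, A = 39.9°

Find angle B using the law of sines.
a/sin(A) = b/sin(B)  ⇒  sin(B) = b·sin(A)/a = 6.3·sin(39.9°)/11.1
sin(39.9°) ≈ 0.64145
sin(B) ≈ 6.3·0.64145/11.1 ≈ 4.04113/11.1 ≈ 0.364066
B = arcsin(0.364066) ≈ 21.3501°
(Since b ≤ a we need B ≤ A, so the obtuse alternative 180° − 21.3501° ≈ 158.65° is rejected.)

B = 21.35°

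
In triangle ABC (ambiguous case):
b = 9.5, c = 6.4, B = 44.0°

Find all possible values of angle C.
b/sin(B) = c/sin(C)  ⇒  sin(C) = c·sin(B)/b = 6.4·sin(44.0°)/9.5
sin(44.0°) ≈ 0.694658
sin(C) ≈ 6.4·0.694658/9.5 ≈ 4.44581/9.5 ≈ 0.46798
Candidate 1: C₁ = arcsin(0.46798) ≈ 27.9033°  →  A = 180° − 44.0° − 27.9033° ≈ 108.097° > 0, valid
Candidate 2: C₂ = 180° − C₁ ≈ 152.097°  →  A = 180° − 44.0° − 152.097° ≈ -16.0967° ≤ 0, not a valid triangle

C = 27.9° (one solution)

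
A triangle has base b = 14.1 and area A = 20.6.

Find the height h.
A = ½·b·h  ⇒  h = 2A/b = 2·20.6/14.1 = 41.2/14.1 ≈ 2.92199

h = 2.922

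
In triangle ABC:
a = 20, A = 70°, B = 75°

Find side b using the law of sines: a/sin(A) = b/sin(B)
a/sin(A) = b/sin(B)  ⇒  b = a·sin(B)/sin(A) = 20·sin(75°)/sin(70°)
sin(75°) ≈ 0.965926, sin(70°) ≈ 0.939693
b ≈ 20·0.965926/0.939693 ≈ 19.3185/0.939693 ≈ 20.5583

b = 20.56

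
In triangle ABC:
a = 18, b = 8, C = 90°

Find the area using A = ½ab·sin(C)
A = ½·a·b·sin(C) = ½·18·8·sin(90°)
sin(90°) ≈ 1
A ≈ ½·144·1 = 72·1 ≈ 72

Area = 72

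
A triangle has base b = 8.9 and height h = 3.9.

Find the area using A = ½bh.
A = ½·b·h = ½·8.9·3.9 = ½·34.71 = 17.355

Area = 17.355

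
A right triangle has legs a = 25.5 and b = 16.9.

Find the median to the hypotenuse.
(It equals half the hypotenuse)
Hypotenuse c = √(a² + b²) = √(650.25 + 285.61) = √935.86 ≈ 30.5918
Median to hypotenuse = c/2 ≈ 30.5918/2 ≈ 15.2959

Median = 15.3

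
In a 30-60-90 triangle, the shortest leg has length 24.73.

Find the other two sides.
In a 30-60-90 triangle the sides are in ratio 1 : √3 : 2 (short leg : long leg : hypotenuse).
Long leg = 24.73·√3 ≈ 24.73·1.73205 ≈ 42.8336
Hypotenuse = 2·24.73 = 49.46

Long leg = 24.73√3 = 42.83, Hypotenuse = 49.46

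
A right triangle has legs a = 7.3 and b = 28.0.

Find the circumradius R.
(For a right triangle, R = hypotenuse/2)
Hypotenuse c = √(a² + b²) = √(53.29 + 784) = √837.29 ≈ 28.936
R = c/2 ≈ 28.936/2 ≈ 14.468

R = 14.47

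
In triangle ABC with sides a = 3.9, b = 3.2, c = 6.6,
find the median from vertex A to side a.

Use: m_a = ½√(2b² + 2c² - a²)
m_a = ½√(2·3.2² + 2·6.6² − 3.9²) = ½√(2·10.24 + 2·43.56 − 15.21) = ½√(20.48 + 87.12 − 15.21) = ½√92.39
√92.39 ≈ 9.61197, so m_a ≈ 4.80599

m_a = 4.806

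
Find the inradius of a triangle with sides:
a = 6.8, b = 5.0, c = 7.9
r = Area/s where s is the semi-perimeter.
s = (6.8 + 5.0 + 7.9)/2 = 19.7/2 = 9.85
Area = √(s(s−a)(s−b)(s−c)) = √(9.85·3.05·4.85·1.95) ≈ √284.127 ≈ 16.8561
r ≈ 16.8561/9.85 ≈ 1.71128

r = 1.711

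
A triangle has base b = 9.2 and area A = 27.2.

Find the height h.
A = ½·b·h  ⇒  h = 2A/b = 2·27.2/9.2 = 54.4/9.2 ≈ 5.91304

h = 5.913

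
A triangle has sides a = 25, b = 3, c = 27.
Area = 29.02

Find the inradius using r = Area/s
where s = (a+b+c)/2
s = (25 + 3 + 27)/2 = 55/2 = 27.5
r = Area/s = 29.02/27.5 ≈ 1.05527

r = 1.055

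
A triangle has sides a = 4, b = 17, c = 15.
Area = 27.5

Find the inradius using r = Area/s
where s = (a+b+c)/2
s = (4 + 17 + 15)/2 = 36/2 = 18
r = Area/s = 27.5/18 ≈ 1.52778

r = 1.528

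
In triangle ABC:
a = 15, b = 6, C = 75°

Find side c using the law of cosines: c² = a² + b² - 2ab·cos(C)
c² = 15² + 6² − 2·15·6·cos(75°)
cos(75°) ≈ 0.258819
c² ≈ 225 + 36 − 180·(0.258819) ≈ 261 − 46.5874 ≈ 214.413
c ≈ √214.413 ≈ 14.6428

c = 14.64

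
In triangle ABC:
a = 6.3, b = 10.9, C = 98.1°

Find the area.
Two sides and the included angle (SAS): A = ½·a·b·sin(C) = ½·6.3·10.9·sin(98.1°)
sin(98.1°) ≈ 0.990024
A ≈ ½·68.67·0.990024 = 34.335·0.990024 ≈ 33.9925

Area = 33.99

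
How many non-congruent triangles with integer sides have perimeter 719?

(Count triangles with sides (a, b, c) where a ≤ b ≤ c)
Let a ≤ b ≤ c with a + b + c = 719. The only binding inequality is a + b > c, i.e. 719 − c > c, so c < 719/2; and c ≥ 719/3 since c is the largest side.
So 240 ≤ c ≤ 359. For each c, b runs from ⌈(719 − c)/2⌉ up to c (then a = 719 − b − c satisfies 1 ≤ a ≤ b automatically), giving c − ⌈(719 − c)/2⌉ + 1 choices.
Summing over c: 1 + 3 + 4 + 6 + … + 178 + 180  (120 terms, c = 240, …, 359) = 10860
Check (closed form: nearest integer to p²/48 for even p, (p+3)²/48 for odd p): (719+3)²/48 = 722²/48 = 521284/48 ≈ 10860.08 → 10860

10860 triangles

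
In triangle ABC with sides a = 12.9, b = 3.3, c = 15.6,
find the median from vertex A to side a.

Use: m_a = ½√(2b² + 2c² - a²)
m_a = ½√(2·3.3² + 2·15.6² − 12.9²) = ½√(2·10.89 + 2·243.36 − 166.41) = ½√(21.78 + 486.72 − 166.41) = ½√342.09
√342.09 ≈ 18.4957, so m_a ≈ 9.24784

m_a = 9.248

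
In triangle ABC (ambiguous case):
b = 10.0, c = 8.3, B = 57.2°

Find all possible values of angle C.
b/sin(B) = c/sin(C)  ⇒  sin(C) = c·sin(B)/b = 8.3·sin(57.2°)/10.0
sin(57.2°) ≈ 0.840567
sin(C) ≈ 8.3·0.840567/10.0 ≈ 6.9767/10.0 ≈ 0.69767
Candidate 1: C₁ = arcsin(0.69767) ≈ 44.2404°  →  A = 180° − 57.2° − 44.2404° ≈ 78.5596° > 0, valid
Candidate 2: C₂ = 180° − C₁ ≈ 135.76°  →  A = 180° − 57.2° − 135.76° ≈ -12.9596° ≤ 0, not a valid triangle

C = 44.24° (one solution)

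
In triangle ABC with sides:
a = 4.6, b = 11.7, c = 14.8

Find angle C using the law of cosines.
c² = a² + b² − 2ab·cos(C)  ⇒  cos(C) = (a² + b² − c²)/(2ab)
cos(C) = (4.6² + 11.7² − 14.8²)/(2·4.6·11.7) = (21.16 + 136.89 − 219.04)/107.64 = -60.99/107.64 ≈ -0.566611
C = arccos(-0.566611) ≈ 124.514°

C = 124.5°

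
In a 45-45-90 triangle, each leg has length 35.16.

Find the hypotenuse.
In a 45-45-90 triangle the sides are in ratio 1 : 1 : √2, so hypotenuse = leg·√2.
Hypotenuse = 35.16·√2 ≈ 35.16·1.41421 ≈ 49.7237

Hypotenuse = 35.16√2 = 49.72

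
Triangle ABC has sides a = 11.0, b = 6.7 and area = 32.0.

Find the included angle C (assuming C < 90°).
Area = ½·a·b·sin(C)  ⇒  sin(C) = 2·Area/(a·b) = 2·32.0/(11.0·6.7) = 64/73.7 ≈ 0.868385
C = arcsin(0.868385) ≈ 60.2715° (taking the acute solution since C < 90°)

C = 60.27°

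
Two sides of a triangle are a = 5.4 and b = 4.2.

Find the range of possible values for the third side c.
Triangle inequality: |a − b| < c < a + b
|a − b| = |5.4 − 4.2| = 1.2
a + b = 5.4 + 4.2 = 9.6

1.2 < c < 9.6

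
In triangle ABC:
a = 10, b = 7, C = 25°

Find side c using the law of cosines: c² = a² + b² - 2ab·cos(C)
c² = 10² + 7² − 2·10·7·cos(25°)
cos(25°) ≈ 0.906308
c² ≈ 100 + 49 − 140·(0.906308) ≈ 149 − 126.883 ≈ 22.1169
c ≈ √22.1169 ≈ 4.70286

c = 4.703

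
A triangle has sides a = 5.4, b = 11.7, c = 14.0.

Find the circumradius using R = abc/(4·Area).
First find the area with Heron's formula.
s = (5.4 + 11.7 + 14.0)/2 = 15.55
Area = √(s(s−a)(s−b)(s−c)) = √(15.55·10.15·3.85·1.55) ≈ √941.865 ≈ 30.6898
abc = 5.4·11.7·14.0 = 884.52
R = abc/(4·Area) ≈ 884.52/(4·30.6898) = 884.52/122.759 ≈ 7.20532

R = 7.205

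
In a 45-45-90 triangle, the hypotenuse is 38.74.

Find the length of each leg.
In a 45-45-90 triangle hypotenuse = leg·√2, so leg = hypotenuse/√2.
Leg = 38.74/√2 ≈ 38.74/1.41421 ≈ 27.3933

Each leg = 27.39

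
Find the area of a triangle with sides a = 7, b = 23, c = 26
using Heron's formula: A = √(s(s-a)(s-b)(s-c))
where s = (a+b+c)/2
s = (7 + 23 + 26)/2 = 56/2 = 28
s − a = 21, s − b = 5, s − c = 2
s(s−a)(s−b)(s−c) = 28·21·5·2 = 5880
Area = √5880 ≈ 76.6812

s = 28.0, Area = 76.68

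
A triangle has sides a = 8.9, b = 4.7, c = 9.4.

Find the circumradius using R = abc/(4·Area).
First find the area with Heron's formula.
s = (8.9 + 4.7 + 9.4)/2 = 11.5
Area = √(s(s−a)(s−b)(s−c)) = √(11.5·2.6·6.8·2.1) ≈ √426.972 ≈ 20.6633
abc = 8.9·4.7·9.4 = 393.202
R = abc/(4·Area) ≈ 393.202/(4·20.6633) = 393.202/82.6532 ≈ 4.75725

R = 4.757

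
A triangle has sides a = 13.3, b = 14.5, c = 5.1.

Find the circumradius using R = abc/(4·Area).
First find the area with Heron's formula.
s = (13.3 + 14.5 + 5.1)/2 = 16.45
Area = √(s(s−a)(s−b)(s−c)) = √(16.45·3.15·1.95·11.35) ≈ √1146.85 ≈ 33.8652
abc = 13.3·14.5·5.1 = 983.535
R = abc/(4·Area) ≈ 983.535/(4·33.8652) = 983.535/135.461 ≈ 7.26066

R = 7.261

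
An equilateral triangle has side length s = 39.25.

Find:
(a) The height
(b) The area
(a) The height splits the triangle into two 30-60-90 halves: h = s·√3/2 = 39.25·1.73205/2 ≈ 67.983/2 ≈ 33.9915
(b) Area = (√3/4)·s² = (√3/4)·39.25² = (√3/4)·1540.5625 ≈ 0.433013·1540.5625 ≈ 667.083

Height = 33.99, Area = 667.1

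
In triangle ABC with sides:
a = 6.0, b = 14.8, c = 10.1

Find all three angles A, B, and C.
Law of cosines for each angle (a² = 36, b² = 219.04, c² = 102.01):
cos(A) = (b² + c² − a²)/(2bc) = (219.04 + 102.01 − 36)/(2·14.8·10.1) = 285.05/298.96 ≈ 0.953472  ⇒  A ≈ 17.5466°
cos(B) = (a² + c² − b²)/(2ac) = (36 + 102.01 − 219.04)/(2·6.0·10.1) = -81.03/121.2 ≈ -0.668564  ⇒  B ≈ 131.956°
cos(C) = (a² + b² − c²)/(2ab) = (36 + 219.04 − 102.01)/(2·6.0·14.8) = 153.03/177.6 ≈ 0.861655  ⇒  C ≈ 30.497°
Check: A + B + C ≈ 180°

A = 17.55°, B = 132°, C = 30.5°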